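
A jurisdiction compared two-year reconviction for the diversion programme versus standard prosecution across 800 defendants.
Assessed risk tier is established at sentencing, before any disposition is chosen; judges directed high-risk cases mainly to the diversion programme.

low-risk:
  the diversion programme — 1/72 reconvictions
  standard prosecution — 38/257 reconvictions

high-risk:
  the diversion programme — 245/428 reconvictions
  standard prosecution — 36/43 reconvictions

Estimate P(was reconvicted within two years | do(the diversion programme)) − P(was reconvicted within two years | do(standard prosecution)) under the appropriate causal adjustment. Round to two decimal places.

-0.21

The assessed risk tier-specific comparison favours the diversion programme throughout, but the pooled figures favour standard prosecution. The question is whether to condition on assessed risk tier.
Assessed risk tier is set before the disposition has any effect — it is not caused by the disposition — and it independently drives the outcome. That makes it a confounder, so the causal comparison is within assessed risk tier levels.
Adjusting over the population distribution of assessed risk tier: 0.411·(0.014−0.148) + 0.589·(0.572−0.837) = -0.211.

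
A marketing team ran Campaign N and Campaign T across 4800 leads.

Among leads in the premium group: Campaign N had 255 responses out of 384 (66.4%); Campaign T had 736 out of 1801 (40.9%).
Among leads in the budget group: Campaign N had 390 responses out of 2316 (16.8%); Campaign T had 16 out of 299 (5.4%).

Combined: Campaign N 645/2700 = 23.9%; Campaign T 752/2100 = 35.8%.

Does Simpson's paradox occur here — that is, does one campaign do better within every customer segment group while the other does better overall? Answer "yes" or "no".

Within each customer segment level (premium 66.4% vs 40.9%; budget 16.8% vs 5.4%), Campaign N has the higher rate every time. Pooled: 23.9% vs 35.8% — Campaign T has the higher rate overall. The two comparisons disagree.

yes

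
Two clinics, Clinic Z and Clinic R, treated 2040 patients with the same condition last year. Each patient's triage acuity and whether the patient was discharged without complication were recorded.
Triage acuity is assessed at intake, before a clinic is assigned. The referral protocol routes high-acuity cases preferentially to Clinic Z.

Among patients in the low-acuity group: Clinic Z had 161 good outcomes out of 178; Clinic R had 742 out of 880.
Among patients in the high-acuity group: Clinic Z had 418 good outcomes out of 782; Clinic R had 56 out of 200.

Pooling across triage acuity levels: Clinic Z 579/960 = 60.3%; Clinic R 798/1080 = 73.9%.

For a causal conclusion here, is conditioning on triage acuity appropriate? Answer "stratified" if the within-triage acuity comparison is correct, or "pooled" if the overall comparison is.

Triage acuity differs across clinics for reasons unrelated to any effect of the clinic itself, and it separately predicts the outcome — a classic confounder. We must compare within triage acuity levels.
Within each level — low-acuity: 90.4% vs 84.3%; high-acuity: 53.5% vs 28.0% — Clinic Z is higher every time.

stratified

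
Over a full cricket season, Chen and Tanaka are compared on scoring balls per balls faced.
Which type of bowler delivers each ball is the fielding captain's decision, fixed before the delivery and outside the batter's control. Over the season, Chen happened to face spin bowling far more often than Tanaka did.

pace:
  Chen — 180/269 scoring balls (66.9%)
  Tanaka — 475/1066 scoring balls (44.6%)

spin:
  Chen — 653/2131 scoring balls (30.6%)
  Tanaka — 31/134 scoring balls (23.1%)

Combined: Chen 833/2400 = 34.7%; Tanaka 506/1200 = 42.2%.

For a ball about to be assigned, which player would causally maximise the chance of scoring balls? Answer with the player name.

The imbalance in bowling type arose from how balls faced were allocated, not from anything the player did; and bowling type independently affects the outcome. The pooled gap is confounded — condition on bowling type.
Within each level — pace: 66.9% vs 44.6%; spin: 30.6% vs 23.1% — Chen is higher every time.

Chen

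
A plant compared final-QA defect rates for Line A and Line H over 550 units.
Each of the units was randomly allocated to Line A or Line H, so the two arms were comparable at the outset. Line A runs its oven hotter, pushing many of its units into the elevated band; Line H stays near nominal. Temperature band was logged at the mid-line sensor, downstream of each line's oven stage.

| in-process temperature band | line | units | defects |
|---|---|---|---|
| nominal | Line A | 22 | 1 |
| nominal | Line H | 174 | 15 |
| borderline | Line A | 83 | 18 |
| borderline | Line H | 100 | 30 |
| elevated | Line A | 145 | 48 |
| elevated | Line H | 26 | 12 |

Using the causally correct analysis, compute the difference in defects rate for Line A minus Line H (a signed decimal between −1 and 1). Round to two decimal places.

In-process temperature band is downstream of the line. One should not condition on a consequence of treatment, so the overall rates are the right comparison.
The causal difference is the pooled difference: 0.268 − 0.190 = +0.078.

+0.08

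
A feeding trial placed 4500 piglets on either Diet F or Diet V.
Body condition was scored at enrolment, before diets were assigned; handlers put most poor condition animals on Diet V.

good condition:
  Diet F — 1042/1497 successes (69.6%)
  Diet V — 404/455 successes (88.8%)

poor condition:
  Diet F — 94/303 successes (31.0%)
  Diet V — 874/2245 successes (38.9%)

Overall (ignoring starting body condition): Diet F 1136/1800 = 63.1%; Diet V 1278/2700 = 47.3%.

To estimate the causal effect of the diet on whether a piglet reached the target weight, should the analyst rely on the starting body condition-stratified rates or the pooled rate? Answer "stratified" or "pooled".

stratified

Diet V is higher inside every starting body condition stratum but Diet F is higher in aggregate. Whether to stratify depends on how starting body condition relates to the diet.
Since starting body condition is a pre-existing factor (not a product of the diet) and it affects the outcome on its own, it is a confounder. The stratified rates, not the pooled rate, identify the causal effect.
Within each level — good condition: 69.6% vs 88.8%; poor condition: 31.0% vs 38.9% — Diet V is higher every time.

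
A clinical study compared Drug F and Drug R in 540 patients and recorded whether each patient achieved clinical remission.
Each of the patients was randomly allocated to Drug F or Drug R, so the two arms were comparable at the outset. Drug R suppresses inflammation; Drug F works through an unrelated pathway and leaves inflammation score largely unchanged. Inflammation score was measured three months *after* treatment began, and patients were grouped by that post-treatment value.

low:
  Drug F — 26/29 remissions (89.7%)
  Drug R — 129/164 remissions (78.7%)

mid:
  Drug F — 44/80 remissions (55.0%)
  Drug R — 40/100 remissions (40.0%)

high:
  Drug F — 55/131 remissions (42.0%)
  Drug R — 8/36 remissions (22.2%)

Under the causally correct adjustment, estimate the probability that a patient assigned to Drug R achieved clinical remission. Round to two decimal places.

0.59

Inflammation score is downstream of the drug. One should not condition on a consequence of treatment, so the overall rates are the right comparison.
So P(outcome | do(Drug R)) is just the pooled rate for Drug R: 177/300 = 0.590.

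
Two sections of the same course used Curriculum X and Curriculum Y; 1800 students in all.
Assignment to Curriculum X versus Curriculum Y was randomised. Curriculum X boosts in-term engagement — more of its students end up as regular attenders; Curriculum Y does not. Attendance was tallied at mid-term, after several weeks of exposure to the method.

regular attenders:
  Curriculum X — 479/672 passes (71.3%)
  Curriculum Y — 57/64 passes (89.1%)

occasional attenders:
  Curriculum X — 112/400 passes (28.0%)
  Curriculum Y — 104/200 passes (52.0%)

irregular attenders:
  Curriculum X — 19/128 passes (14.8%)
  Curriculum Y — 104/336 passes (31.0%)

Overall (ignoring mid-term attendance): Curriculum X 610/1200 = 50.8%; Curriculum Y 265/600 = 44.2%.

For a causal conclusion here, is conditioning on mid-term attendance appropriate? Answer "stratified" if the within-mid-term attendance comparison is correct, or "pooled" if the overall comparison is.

Within every mid-term attendance level Curriculum Y has the higher rate, yet pooled Curriculum X does — Simpson's reversal.
Because the teaching method influences mid-term attendance, mid-term attendance is a post-treatment mediator, not a confounder. Stratifying on it would bias the estimate; the causal effect is the crude pooled difference.
Pooled: Curriculum X 50.8% vs Curriculum Y 44.2%; Curriculum X is higher overall.

pooled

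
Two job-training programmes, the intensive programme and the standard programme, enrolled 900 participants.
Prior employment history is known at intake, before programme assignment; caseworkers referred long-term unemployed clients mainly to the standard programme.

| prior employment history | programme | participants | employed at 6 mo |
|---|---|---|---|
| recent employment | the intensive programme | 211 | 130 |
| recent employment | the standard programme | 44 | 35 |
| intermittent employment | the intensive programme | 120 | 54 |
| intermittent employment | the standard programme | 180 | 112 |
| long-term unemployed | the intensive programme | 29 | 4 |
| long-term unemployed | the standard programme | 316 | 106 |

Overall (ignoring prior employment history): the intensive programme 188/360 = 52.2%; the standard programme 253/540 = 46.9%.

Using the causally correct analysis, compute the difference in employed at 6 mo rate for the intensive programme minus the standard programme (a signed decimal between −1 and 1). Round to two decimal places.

-0.18

Prior employment history differs across programmes for reasons unrelated to any effect of the programme itself, and it separately predicts the outcome — a classic confounder. We must compare within prior employment history levels.
Adjusting over the population distribution of prior employment history: 0.283·(0.616−0.795) + 0.333·(0.450−0.622) + 0.383·(0.138−0.335) = -0.184.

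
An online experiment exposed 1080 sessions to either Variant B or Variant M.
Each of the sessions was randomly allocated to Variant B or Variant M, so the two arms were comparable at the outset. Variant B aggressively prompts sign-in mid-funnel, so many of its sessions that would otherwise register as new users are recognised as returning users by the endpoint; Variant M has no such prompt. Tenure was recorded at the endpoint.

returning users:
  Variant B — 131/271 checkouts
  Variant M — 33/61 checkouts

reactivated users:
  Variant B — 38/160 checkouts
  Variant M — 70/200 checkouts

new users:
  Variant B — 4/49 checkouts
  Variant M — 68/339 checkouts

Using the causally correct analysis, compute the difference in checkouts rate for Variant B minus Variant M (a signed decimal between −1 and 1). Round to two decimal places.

+0.08

The stratified and pooled comparisons disagree (Variant M wins within each user tenure; Variant B wins overall), so the answer turns on the causal role of user tenure.
User tenure lies on the pathway variant → user tenure → outcome, so adjusting for it blocks the indirect effect. For the total causal effect of variant, use the unadjusted pooled rates.
The causal difference is the pooled difference: 0.360 − 0.285 = +0.075.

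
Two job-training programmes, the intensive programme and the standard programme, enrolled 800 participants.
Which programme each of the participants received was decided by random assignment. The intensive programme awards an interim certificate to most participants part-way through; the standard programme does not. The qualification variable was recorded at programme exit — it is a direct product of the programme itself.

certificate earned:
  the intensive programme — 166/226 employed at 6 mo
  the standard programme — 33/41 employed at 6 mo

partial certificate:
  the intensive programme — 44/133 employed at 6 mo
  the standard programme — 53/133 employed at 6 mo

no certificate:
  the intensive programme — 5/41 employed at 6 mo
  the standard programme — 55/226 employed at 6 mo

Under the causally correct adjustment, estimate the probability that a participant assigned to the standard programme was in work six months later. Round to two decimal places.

0.35

Qualification attained during the programme here is a post-treatment variable shaped by the programme; conditioning on it would introduce bias rather than remove it. The overall comparison is the causal one.
So P(outcome | do(the standard programme)) is just the pooled rate for the standard programme: 141/400 = 0.352.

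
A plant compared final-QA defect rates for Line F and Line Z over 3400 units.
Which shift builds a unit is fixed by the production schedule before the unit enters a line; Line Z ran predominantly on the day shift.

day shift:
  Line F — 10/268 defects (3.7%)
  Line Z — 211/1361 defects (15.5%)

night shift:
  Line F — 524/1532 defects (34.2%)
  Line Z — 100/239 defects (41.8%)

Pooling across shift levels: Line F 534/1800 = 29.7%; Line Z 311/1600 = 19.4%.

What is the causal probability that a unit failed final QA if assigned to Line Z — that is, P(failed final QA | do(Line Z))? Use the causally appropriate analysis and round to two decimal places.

0.29

Line F is lower inside every shift stratum but Line Z is lower in aggregate. Whether to stratify depends on how shift relates to the line.
Shift differs across lines for reasons unrelated to any effect of the line itself, and it separately predicts the outcome — a classic confounder. We must compare within shift levels.
Standardising Line Z to the population shift mix: 0.479·211/1361 + 0.521·100/239 = 0.292.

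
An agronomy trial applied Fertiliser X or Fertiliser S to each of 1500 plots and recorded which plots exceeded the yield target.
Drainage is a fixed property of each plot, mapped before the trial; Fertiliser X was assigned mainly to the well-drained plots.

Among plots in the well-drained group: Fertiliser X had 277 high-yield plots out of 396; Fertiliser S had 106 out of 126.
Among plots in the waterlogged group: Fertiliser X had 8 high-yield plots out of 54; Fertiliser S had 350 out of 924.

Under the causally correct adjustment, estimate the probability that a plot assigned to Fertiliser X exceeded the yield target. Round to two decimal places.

Since field drainage is a pre-existing factor (not a product of the fertiliser) and it affects the outcome on its own, it is a confounder. The stratified rates, not the pooled rate, identify the causal effect.
Standardising Fertiliser X to the population field drainage mix: 0.348·277/396 + 0.652·8/54 = 0.340.

0.34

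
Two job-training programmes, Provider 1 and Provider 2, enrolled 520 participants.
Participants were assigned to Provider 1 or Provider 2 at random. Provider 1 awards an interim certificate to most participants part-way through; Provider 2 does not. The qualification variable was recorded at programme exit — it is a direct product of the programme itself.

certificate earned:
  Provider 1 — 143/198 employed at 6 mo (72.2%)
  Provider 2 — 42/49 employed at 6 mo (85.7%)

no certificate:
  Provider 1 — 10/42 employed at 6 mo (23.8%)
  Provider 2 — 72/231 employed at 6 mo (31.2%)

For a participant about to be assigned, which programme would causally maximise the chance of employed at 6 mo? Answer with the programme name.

Provider 1

Stratifying would compare programmes among participants the programmes themselves sorted into qualification attained during the programme groups — a form of selection on an intermediate. The unconditioned pooled rates give the total causal effect.
Pooled: Provider 1 63.7% vs Provider 2 40.7%; Provider 1 is higher overall.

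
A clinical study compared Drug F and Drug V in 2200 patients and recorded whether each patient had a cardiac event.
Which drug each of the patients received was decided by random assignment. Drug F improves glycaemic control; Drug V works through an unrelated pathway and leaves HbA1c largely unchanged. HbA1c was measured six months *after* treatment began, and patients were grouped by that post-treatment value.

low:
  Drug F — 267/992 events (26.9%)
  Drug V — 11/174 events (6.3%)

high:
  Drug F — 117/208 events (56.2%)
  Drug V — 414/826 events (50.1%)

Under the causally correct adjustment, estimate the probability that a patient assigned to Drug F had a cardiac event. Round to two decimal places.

The stratified and pooled comparisons disagree (Drug V wins within each HbA1c; Drug F wins overall), so the answer turns on the causal role of HbA1c.
The distribution of HbA1c is itself part of what the drug does — it is an intermediate outcome. Holding it fixed would remove that part of the effect; the total effect is the pooled difference.
So P(outcome | do(Drug F)) is just the pooled rate for Drug F: 384/1200 = 0.320.

0.32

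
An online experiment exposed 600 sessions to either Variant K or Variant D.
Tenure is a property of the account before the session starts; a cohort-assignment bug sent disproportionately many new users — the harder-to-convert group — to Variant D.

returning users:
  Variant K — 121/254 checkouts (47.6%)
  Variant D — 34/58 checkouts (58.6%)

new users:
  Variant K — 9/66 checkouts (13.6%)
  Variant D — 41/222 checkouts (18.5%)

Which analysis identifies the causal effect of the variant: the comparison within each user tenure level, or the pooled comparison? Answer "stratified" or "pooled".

The user tenure-specific comparison favours Variant D throughout, but the pooled figures favour Variant K. The question is whether to condition on user tenure.
User tenure differs across variants for reasons unrelated to any effect of the variant itself, and it separately predicts the outcome — a classic confounder. We must compare within user tenure levels.
Within each level — returning users: 47.6% vs 58.6%; new users: 13.6% vs 18.5% — Variant D is higher every time.

stratified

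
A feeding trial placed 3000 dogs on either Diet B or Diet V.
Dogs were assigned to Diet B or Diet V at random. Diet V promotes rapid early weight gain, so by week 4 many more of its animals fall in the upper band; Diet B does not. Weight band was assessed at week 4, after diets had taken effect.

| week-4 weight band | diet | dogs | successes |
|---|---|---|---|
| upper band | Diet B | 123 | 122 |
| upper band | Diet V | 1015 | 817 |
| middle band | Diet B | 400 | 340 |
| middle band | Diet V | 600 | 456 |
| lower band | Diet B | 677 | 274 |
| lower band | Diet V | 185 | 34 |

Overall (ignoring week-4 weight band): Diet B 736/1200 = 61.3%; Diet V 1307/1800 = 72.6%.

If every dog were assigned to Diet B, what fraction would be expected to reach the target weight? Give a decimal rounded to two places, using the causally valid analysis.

0.61

Week-4 weight band is recorded after the diet and is itself shifted by it — it sits on the causal path from diet to outcome. Conditioning on a mediator would strip out part of the effect we want; the pooled comparison gives the total causal effect.
So P(outcome | do(Diet B)) is just the pooled rate for Diet B: 736/1200 = 0.613.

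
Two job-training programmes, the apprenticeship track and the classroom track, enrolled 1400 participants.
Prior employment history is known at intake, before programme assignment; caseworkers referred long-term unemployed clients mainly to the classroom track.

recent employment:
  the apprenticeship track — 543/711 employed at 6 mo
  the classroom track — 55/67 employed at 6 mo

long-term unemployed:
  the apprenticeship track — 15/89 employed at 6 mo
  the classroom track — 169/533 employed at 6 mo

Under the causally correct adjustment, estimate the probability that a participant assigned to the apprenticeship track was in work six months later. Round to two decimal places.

0.50

Prior employment history differs across programmes for reasons unrelated to any effect of the programme itself, and it separately predicts the outcome — a classic confounder. We must compare within prior employment history levels.
Standardising the apprenticeship track to the population prior employment history mix: 0.556·543/711 + 0.444·15/89 = 0.499.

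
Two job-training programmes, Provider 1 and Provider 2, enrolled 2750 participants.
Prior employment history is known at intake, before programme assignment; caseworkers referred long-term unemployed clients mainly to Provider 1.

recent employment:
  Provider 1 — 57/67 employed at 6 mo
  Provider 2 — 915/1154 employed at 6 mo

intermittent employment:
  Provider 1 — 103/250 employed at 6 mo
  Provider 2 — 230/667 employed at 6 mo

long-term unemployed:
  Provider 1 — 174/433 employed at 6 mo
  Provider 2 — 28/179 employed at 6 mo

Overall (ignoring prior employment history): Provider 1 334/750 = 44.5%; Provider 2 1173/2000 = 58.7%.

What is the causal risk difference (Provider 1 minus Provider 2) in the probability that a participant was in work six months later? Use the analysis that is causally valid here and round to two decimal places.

Prior employment history differs across programmes for reasons unrelated to any effect of the programme itself, and it separately predicts the outcome — a classic confounder. We must compare within prior employment history levels.
Adjusting over the population distribution of prior employment history: 0.444·(0.851−0.793) + 0.333·(0.412−0.345) + 0.223·(0.402−0.156) = +0.103.

+0.10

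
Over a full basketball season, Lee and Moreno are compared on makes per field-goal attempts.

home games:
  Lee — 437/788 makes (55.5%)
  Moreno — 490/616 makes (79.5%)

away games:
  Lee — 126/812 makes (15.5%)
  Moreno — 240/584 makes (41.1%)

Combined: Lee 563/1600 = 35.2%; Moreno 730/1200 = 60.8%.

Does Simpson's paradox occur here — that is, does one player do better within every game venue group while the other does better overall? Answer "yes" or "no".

no

Within each game venue level (home games 55.5% vs 79.5%; away games 15.5% vs 41.1%), Moreno has the higher rate every time. Pooled: 35.2% vs 60.8% — Moreno has the higher rate overall. They agree.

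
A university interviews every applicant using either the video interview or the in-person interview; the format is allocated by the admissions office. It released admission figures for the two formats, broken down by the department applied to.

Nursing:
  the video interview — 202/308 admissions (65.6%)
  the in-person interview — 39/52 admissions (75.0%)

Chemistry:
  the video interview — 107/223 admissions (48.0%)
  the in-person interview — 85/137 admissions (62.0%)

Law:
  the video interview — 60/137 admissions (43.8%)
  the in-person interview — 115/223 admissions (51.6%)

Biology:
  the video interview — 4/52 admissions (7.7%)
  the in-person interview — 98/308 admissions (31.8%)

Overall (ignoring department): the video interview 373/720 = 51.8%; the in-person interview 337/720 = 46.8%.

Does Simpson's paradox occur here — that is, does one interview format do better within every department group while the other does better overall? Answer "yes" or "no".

yes

Within each department level (Nursing 65.6% vs 75.0%; Chemistry 48.0% vs 62.0%; Law 43.8% vs 51.6%; Biology 7.7% vs 31.8%), the in-person interview has the higher rate every time. Pooled: 51.8% vs 46.8% — the video interview has the higher rate overall. The two comparisons disagree.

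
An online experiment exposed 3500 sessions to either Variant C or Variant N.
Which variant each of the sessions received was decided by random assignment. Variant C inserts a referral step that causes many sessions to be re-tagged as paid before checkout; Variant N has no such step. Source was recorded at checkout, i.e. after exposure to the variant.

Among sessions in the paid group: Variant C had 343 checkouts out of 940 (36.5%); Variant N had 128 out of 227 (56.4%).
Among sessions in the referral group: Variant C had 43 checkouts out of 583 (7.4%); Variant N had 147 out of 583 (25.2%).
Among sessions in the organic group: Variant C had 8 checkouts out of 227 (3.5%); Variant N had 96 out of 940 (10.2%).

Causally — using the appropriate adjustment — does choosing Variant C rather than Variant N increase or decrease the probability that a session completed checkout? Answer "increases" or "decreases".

increases

Variant N is higher inside every traffic source stratum but Variant C is higher in aggregate. Whether to stratify depends on how traffic source relates to the variant.
Because the variant influences traffic source, traffic source is a post-treatment mediator, not a confounder. Stratifying on it would bias the estimate; the causal effect is the crude pooled difference.
Pooled: Variant C 22.5% vs Variant N 21.2%; Variant C is higher overall.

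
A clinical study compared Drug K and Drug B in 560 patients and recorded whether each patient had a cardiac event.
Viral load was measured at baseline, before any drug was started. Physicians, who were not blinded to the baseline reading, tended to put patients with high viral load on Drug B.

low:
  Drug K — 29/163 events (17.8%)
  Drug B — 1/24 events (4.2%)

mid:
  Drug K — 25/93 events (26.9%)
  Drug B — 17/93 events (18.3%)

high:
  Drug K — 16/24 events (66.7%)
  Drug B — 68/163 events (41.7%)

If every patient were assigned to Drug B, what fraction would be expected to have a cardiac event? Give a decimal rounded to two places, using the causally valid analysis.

Within every viral load level Drug B has the lower rate, yet pooled Drug K does — Simpson's reversal.
Viral load satisfies the back-door criterion: it is not a descendant of the drug, and it blocks the spurious path from drug to outcome. Adjusting for it (i.e., using the within-viral load rates) gives the causal effect.
Standardising Drug B to the population viral load mix: 0.334·1/24 + 0.332·17/93 + 0.334·68/163 = 0.214.

0.21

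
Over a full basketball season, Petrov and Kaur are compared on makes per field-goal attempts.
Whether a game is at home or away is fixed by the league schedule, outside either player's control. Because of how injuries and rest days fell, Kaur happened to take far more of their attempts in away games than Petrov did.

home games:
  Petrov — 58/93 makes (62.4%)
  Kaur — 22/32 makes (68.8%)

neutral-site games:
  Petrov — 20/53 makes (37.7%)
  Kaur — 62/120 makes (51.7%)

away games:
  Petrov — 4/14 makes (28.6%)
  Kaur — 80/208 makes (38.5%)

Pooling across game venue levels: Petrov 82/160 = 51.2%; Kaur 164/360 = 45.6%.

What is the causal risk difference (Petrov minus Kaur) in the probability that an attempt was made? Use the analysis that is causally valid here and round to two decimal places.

The game venue-specific comparison favours Kaur throughout, but the pooled figures favour Petrov. The question is whether to condition on game venue.
Game venue satisfies the back-door criterion: it is not a descendant of the player, and it blocks the spurious path from player to outcome. Adjusting for it (i.e., using the within-game venue rates) gives the causal effect.
Adjusting over the population distribution of game venue: 0.240·(0.624−0.688) + 0.333·(0.377−0.517) + 0.427·(0.286−0.385) = -0.104.

-0.10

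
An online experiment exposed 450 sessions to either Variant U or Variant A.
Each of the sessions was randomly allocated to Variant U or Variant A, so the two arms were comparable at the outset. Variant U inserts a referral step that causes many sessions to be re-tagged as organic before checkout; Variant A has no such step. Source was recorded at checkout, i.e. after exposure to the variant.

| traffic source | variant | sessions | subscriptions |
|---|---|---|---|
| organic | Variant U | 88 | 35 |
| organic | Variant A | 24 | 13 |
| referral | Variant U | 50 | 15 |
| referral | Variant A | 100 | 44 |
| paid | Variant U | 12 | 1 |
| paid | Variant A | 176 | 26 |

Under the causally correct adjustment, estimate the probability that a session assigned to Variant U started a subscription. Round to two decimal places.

0.34

Because the variant influences traffic source, traffic source is a post-treatment mediator, not a confounder. Stratifying on it would bias the estimate; the causal effect is the crude pooled difference.
So P(outcome | do(Variant U)) is just the pooled rate for Variant U: 51/150 = 0.340.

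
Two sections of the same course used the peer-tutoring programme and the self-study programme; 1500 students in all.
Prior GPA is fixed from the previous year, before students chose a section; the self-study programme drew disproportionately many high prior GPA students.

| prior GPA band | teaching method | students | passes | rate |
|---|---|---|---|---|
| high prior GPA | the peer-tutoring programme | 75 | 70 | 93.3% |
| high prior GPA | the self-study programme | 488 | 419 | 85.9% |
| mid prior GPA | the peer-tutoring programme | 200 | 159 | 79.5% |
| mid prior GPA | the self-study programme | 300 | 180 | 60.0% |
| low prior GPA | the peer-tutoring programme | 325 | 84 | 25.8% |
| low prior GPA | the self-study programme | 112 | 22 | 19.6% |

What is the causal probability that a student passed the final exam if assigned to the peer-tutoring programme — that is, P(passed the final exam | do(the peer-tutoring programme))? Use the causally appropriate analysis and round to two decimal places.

0.69

Prior GPA band satisfies the back-door criterion: it is not a descendant of the teaching method, and it blocks the spurious path from teaching method to outcome. Adjusting for it (i.e., using the within-prior GPA band rates) gives the causal effect.
Standardising the peer-tutoring programme to the population prior GPA band mix: 0.375·70/75 + 0.333·159/200 + 0.291·84/325 = 0.691.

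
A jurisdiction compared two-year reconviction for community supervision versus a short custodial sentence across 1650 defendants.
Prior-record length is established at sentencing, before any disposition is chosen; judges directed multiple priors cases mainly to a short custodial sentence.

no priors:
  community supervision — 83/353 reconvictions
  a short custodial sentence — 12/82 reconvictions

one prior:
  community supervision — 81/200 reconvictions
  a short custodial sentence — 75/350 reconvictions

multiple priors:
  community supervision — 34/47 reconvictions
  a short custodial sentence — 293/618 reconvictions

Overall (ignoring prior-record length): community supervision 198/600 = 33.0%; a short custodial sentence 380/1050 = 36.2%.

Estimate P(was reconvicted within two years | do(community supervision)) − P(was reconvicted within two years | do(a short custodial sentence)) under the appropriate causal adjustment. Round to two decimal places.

a short custodial sentence is lower inside every prior-record length stratum but community supervision is lower in aggregate. Whether to stratify depends on how prior-record length relates to the disposition.
Prior-record length satisfies the back-door criterion: it is not a descendant of the disposition, and it blocks the spurious path from disposition to outcome. Adjusting for it (i.e., using the within-prior-record length rates) gives the causal effect.
Adjusting over the population distribution of prior-record length: 0.264·(0.235−0.146) + 0.333·(0.405−0.214) + 0.403·(0.723−0.474) = +0.187.

+0.19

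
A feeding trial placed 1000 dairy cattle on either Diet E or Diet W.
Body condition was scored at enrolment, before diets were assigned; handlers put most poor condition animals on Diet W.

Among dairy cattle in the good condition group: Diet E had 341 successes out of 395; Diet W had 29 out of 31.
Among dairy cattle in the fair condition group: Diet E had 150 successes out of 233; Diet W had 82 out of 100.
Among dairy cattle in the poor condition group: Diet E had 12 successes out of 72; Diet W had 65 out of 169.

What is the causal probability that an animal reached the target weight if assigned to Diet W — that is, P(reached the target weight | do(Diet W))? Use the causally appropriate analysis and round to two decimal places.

0.76

Nothing the diet does changes starting body condition; the imbalance is an allocation artefact. With starting body condition also predicting the outcome, the pooled figure is confounded, and the within-stratum comparison is the causal one.
Standardising Diet W to the population starting body condition mix: 0.426·29/31 + 0.333·82/100 + 0.241·65/169 = 0.764.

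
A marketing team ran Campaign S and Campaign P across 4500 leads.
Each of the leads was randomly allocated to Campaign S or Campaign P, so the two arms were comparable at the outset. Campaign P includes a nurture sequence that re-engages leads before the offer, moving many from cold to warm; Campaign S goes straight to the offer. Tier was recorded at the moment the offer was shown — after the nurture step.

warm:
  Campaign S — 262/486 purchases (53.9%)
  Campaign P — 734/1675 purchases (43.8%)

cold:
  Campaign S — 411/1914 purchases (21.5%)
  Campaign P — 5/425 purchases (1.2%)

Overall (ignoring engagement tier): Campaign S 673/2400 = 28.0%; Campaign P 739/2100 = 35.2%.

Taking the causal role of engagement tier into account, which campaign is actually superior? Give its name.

Engagement tier here is a post-treatment variable shaped by the campaign; conditioning on it would introduce bias rather than remove it. The overall comparison is the causal one.
Pooled: Campaign S 28.0% vs Campaign P 35.2%; Campaign P is higher overall.

Campaign P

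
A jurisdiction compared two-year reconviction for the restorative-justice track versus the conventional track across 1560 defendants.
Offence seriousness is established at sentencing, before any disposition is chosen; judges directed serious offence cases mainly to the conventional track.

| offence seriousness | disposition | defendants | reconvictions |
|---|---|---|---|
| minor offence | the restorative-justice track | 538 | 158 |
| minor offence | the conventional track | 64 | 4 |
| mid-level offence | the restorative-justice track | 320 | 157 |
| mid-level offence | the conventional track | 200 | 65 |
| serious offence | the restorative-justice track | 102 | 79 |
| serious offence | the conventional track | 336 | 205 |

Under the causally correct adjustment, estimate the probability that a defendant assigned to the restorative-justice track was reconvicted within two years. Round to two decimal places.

Offence seriousness is set before the disposition has any effect — it is not caused by the disposition — and it independently drives the outcome. That makes it a confounder, so the causal comparison is within offence seriousness levels.
Standardising the restorative-justice track to the population offence seriousness mix: 0.386·158/538 + 0.333·157/320 + 0.281·79/102 = 0.494.

0.49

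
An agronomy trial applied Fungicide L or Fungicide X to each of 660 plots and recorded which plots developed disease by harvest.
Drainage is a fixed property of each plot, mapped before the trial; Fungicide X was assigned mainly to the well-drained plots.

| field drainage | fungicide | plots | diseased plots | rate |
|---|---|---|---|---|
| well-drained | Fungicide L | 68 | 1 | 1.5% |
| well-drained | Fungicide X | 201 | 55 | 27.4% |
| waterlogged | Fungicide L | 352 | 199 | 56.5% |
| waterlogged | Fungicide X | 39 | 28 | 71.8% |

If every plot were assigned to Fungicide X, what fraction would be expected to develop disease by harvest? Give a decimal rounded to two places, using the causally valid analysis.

0.54

Field drainage differs across fungicides for reasons unrelated to any effect of the fungicide itself, and it separately predicts the outcome — a classic confounder. We must compare within field drainage levels.
Standardising Fungicide X to the population field drainage mix: 0.408·55/201 + 0.592·28/39 = 0.537.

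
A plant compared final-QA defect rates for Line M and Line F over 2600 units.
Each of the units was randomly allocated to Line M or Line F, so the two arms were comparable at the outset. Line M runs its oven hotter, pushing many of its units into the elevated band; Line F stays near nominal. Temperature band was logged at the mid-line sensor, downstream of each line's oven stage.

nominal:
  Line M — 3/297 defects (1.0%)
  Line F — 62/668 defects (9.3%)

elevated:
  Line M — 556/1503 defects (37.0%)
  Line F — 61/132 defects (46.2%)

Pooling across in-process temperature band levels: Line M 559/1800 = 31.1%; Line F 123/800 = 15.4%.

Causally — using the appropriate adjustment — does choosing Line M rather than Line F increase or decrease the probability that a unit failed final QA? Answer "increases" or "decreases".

increases

In-process temperature band here is a post-treatment variable shaped by the line; conditioning on it would introduce bias rather than remove it. The overall comparison is the causal one.
Pooled: Line M 31.1% vs Line F 15.4%; Line F is lower overall.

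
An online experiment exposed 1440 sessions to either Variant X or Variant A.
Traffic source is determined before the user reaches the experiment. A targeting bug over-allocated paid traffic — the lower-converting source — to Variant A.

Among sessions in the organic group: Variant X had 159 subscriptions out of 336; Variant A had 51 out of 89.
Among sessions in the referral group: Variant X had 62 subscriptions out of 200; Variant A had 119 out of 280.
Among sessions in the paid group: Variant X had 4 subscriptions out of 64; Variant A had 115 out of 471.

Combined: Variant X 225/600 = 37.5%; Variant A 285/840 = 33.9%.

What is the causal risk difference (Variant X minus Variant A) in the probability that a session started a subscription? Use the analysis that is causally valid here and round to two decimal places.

-0.14

Variant A is higher inside every traffic source stratum but Variant X is higher in aggregate. Whether to stratify depends on how traffic source relates to the variant.
Traffic source satisfies the back-door criterion: it is not a descendant of the variant, and it blocks the spurious path from variant to outcome. Adjusting for it (i.e., using the within-traffic source rates) gives the causal effect.
Adjusting over the population distribution of traffic source: 0.295·(0.473−0.573) + 0.333·(0.310−0.425) + 0.372·(0.062−0.244) = -0.135.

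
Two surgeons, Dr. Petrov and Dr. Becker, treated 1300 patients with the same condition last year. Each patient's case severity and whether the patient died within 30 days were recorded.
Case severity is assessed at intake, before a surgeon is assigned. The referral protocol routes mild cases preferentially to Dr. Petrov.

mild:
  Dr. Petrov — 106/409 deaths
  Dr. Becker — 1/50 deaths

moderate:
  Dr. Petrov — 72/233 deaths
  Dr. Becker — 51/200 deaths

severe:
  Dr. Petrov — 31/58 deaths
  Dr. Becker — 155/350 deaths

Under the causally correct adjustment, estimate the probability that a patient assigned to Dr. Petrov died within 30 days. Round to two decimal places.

The stratified and pooled comparisons disagree (Dr. Becker wins within each case severity; Dr. Petrov wins overall), so the answer turns on the causal role of case severity.
Case severity differs across surgeons for reasons unrelated to any effect of the surgeon itself, and it separately predicts the outcome — a classic confounder. We must compare within case severity levels.
Standardising Dr. Petrov to the population case severity mix: 0.353·106/409 + 0.333·72/233 + 0.314·31/58 = 0.362.

0.36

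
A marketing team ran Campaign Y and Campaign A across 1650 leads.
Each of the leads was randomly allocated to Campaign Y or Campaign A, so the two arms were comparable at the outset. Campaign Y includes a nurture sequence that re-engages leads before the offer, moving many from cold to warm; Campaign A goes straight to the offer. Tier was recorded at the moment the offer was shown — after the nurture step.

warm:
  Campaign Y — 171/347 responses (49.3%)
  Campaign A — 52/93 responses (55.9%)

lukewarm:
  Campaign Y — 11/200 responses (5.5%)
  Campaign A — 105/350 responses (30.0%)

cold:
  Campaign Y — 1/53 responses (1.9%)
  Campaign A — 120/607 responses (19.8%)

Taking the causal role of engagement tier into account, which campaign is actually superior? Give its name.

Campaign Y

The distribution of engagement tier is itself part of what the campaign does — it is an intermediate outcome. Holding it fixed would remove that part of the effect; the total effect is the pooled difference.
Pooled: Campaign Y 30.5% vs Campaign A 26.4%; Campaign Y is higher overall.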